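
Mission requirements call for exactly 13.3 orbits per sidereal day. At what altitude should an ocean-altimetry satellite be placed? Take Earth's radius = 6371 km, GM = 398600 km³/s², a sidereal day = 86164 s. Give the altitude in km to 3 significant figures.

Required period T = 86164 / 13.3 = 6478.5 s.
From T = 2π√(a³/μ): a = (μ T²/4π²)^(1/3) = (398600 × 6478.5² / 4π²)^(1/3) = 7511 km.
Altitude h = a − R = 7511 − 6371 = 1140 km.

1140 km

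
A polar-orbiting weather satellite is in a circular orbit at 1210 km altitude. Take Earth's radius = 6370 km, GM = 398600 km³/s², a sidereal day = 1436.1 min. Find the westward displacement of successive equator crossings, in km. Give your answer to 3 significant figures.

3050 km

Semi-major axis a = 6370 + 1210 = 7580 km. Period T = 2π√(a³/μ) = 2π√(7580³/398600) = 6567.7 s = 109.46 min.
During one orbit Earth rotates (6567.7 / 86166) × 360° = 27.44°.
At the equator that is 27.44° × (2π·6370/360) km/° = 27.44 × 111.2 = 3051 km.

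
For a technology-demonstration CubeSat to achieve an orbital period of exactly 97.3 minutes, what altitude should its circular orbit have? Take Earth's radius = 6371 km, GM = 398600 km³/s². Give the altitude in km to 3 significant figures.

637 km

T = 97.3 min = 5838.0 s.
From T = 2π√(a³/μ): a = (μ T²/4π²)^(1/3) = (398600 × 5838.0² / 4π²)^(1/3) = 7008 km.
Altitude h = a − R = 7008 − 6371 = 637 km.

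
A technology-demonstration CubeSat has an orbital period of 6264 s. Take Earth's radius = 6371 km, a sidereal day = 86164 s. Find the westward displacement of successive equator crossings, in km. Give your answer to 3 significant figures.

During one orbit Earth rotates (6264.0 / 86164) × 360° = 26.17°.
At the equator that is 26.17° × (2π·6371/360) km/° = 26.17 × 111.2 = 2910 km.

2910 km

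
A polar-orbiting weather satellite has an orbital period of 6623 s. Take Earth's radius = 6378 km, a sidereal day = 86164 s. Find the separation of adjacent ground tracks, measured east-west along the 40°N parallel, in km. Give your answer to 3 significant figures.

Node shift per orbit = (6623.0/86164) × 360° = 27.67°.
Equatorial spacing = 27.67 × 111.3 km/° = 3080 km.
At 40° latitude, spacing = 3080 × cos(40°) = 2360 km.

2360 km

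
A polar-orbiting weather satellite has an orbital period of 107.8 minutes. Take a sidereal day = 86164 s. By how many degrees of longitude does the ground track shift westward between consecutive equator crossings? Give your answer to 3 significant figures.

27.0°

T = 107.8 min = 6468.0 s.
During one orbit Earth rotates (6468.0 / 86164) × 360° = 27.02°.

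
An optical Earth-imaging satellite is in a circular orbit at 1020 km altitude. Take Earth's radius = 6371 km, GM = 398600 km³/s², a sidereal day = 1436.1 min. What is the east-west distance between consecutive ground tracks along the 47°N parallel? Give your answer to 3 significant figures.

Semi-major axis a = 6371 + 1020 = 7391 km. Period T = 2π√(a³/μ) = 2π√(7391³/398600) = 6323.6 s = 105.39 min.
Node shift per orbit = (6323.6/86166) × 360° = 26.42°.
Equatorial spacing = 26.42 × 111.2 km/° = 2938 km.
At 47° latitude, spacing = 2938 × cos(47°) = 2004 km.

2000 km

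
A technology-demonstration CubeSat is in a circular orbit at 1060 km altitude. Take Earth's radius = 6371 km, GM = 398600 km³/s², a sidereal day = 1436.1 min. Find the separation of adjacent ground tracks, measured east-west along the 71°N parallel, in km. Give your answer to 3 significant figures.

Semi-major axis a = 6371 + 1060 = 7431 km. Period T = 2π√(a³/μ) = 2π√(7431³/398600) = 6375.0 s = 106.25 min.
Node shift per orbit = (6375.0/86166) × 360° = 26.63°.
Equatorial spacing = 26.63 × 111.2 km/° = 2962 km.
At 71° latitude, spacing = 2962 × cos(71°) = 964 km.

964 km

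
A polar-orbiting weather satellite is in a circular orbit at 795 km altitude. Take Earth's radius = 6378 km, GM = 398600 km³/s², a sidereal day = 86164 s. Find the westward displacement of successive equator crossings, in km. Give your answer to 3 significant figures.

2810 km

Semi-major axis a = 6378 + 795 = 7173 km. Period T = 2π√(a³/μ) = 2π√(7173³/398600) = 6045.9 s = 100.77 min.
During one orbit Earth rotates (6045.9 / 86164) × 360° = 25.26°.
At the equator that is 25.26° × (2π·6378/360) km/° = 25.26 × 111.3 = 2812 km.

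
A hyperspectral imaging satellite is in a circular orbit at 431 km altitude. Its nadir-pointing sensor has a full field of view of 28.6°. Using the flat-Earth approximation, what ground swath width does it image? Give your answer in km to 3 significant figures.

220 km

Half-angle = 28.6°/2 = 14.3°.
Swath width ≈ 2h·tan(θ/2) = 2 × 431 × tan(14.3°) = 219.7 km.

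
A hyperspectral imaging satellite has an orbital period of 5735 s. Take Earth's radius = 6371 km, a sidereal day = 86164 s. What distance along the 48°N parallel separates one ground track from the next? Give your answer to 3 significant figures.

1780 km

Node shift per orbit = (5735.0/86164) × 360° = 23.96°.
Equatorial spacing = 23.96 × 111.2 km/° = 2664 km.
At 48° latitude, spacing = 2664 × cos(48°) = 1783 km.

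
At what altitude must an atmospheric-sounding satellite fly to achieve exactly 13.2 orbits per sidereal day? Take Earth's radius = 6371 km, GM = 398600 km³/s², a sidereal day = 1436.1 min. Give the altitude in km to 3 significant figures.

1180 km

Required period T = 86166 / 13.2 = 6527.7 s.
From T = 2π√(a³/μ): a = (μ T²/4π²)^(1/3) = (398600 × 6527.7² / 4π²)^(1/3) = 7549 km.
Altitude h = a − R = 7549 − 6371 = 1178 km.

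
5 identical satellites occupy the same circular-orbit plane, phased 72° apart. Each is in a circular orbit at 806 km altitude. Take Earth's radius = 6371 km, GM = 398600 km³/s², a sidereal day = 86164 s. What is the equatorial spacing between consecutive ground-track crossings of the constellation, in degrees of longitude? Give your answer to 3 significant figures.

5.06°

Semi-major axis a = 6371 + 806 = 7177 km. Period T = 2π√(a³/μ) = 2π√(7177³/398600) = 6051.0 s = 100.85 min.
Single-satellite node shift = (6051.0/86164) × 360° = 25.28°.
With 5 satellites evenly phased, successive equator crossings are 25.28/5 = 5.056° apart.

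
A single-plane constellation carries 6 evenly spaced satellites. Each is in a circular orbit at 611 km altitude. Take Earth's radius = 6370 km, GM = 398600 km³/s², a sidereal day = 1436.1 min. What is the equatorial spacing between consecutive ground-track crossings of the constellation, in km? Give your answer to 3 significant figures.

449 km

Semi-major axis a = 6370 + 611 = 6981 km. Period T = 2π√(a³/μ) = 2π√(6981³/398600) = 5804.8 s = 96.75 min.
Single-satellite node shift = (5804.8/86166) × 360° = 24.25°.
With 6 satellites evenly phased, successive equator crossings are 24.25/6 = 4.042° apart.
That is 4.042 × 111.2 = 449 km at the equator.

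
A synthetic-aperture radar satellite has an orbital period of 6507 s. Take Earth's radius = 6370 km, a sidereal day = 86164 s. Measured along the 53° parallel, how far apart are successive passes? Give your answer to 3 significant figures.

1820 km

Node shift per orbit = (6507.0/86164) × 360° = 27.19°.
Equatorial spacing = 27.19 × 111.2 km/° = 3023 km.
At 53° latitude, spacing = 3023 × cos(53°) = 1819 km.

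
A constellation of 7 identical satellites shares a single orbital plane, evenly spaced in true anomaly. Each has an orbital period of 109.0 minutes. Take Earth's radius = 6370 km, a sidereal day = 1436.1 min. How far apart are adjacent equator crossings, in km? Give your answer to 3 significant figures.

434 km

T = 109.0 min = 6540.0 s.
Single-satellite node shift = (6540.0/86166) × 360° = 27.32°.
With 7 satellites evenly phased, successive equator crossings are 27.32/7 = 3.903° apart.
That is 3.903 × 111.2 = 434 km at the equator.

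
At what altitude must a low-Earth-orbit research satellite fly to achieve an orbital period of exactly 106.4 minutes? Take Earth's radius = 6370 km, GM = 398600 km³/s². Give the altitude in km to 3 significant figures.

1070 km

T = 106.4 min = 6384.0 s.
From T = 2π√(a³/μ): a = (μ T²/4π²)^(1/3) = (398600 × 6384.0² / 4π²)^(1/3) = 7438 km.
Altitude h = a − R = 7438 − 6370 = 1068 km.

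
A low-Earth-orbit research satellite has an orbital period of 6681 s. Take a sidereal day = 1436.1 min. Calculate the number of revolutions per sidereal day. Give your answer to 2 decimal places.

Orbits per sidereal day = 86166 / 6681.0 = 12.897.

12.90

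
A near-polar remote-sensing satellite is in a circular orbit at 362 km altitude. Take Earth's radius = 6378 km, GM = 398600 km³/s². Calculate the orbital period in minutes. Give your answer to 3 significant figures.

Semi-major axis a = 6378 + 362 = 6740 km. Period T = 2π√(a³/μ) = 2π√(6740³/398600) = 5506.8 s = 91.78 min.

91.8 min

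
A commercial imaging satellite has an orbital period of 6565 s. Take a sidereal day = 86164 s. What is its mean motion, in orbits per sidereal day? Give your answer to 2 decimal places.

Orbits per sidereal day = 86164 / 6565.0 = 13.125.

13.12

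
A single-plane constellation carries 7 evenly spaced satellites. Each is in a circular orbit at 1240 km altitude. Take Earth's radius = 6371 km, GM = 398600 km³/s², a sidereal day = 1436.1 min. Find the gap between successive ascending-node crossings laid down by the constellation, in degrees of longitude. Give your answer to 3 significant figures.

Semi-major axis a = 6371 + 1240 = 7611 km. Period T = 2π√(a³/μ) = 2π√(7611³/398600) = 6608.1 s = 110.13 min.
Single-satellite node shift = (6608.1/86166) × 360° = 27.61°.
With 7 satellites evenly phased, successive equator crossings are 27.61/7 = 3.944° apart.

3.94°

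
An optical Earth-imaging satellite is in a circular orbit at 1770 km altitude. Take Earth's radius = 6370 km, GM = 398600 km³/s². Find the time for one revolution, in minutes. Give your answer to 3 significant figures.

Semi-major axis a = 6370 + 1770 = 8140 km. Period T = 2π√(a³/μ) = 2π√(8140³/398600) = 7308.8 s = 121.81 min.

122 min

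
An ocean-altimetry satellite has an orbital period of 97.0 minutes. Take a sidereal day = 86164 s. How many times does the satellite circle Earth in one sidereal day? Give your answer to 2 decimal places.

T = 97.0 min = 5820.0 s.
Orbits per sidereal day = 86164 / 5820.0 = 14.805.

14.80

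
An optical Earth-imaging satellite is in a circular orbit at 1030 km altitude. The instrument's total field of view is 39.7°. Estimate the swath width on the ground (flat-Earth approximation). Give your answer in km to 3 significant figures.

744 km

Half-angle = 39.7°/2 = 19.85°.
Swath width ≈ 2h·tan(θ/2) = 2 × 1030 × tan(19.85°) = 743.7 km.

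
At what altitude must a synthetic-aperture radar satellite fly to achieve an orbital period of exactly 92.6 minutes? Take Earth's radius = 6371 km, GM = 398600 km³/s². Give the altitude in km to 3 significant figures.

T = 92.6 min = 5556.0 s.
From T = 2π√(a³/μ): a = (μ T²/4π²)^(1/3) = (398600 × 5556.0² / 4π²)^(1/3) = 6780 km.
Altitude h = a − R = 6780 − 6371 = 409 km.

409 km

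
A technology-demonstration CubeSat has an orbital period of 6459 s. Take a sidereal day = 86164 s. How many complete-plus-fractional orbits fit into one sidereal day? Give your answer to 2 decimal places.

13.34

Orbits per sidereal day = 86164 / 6459.0 = 13.340.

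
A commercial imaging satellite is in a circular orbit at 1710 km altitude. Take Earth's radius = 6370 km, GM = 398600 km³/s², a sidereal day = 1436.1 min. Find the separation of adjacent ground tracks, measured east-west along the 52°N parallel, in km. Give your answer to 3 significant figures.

Semi-major axis a = 6370 + 1710 = 8080 km. Period T = 2π√(a³/μ) = 2π√(8080³/398600) = 7228.2 s = 120.47 min.
Node shift per orbit = (7228.2/86166) × 360° = 30.20°.
Equatorial spacing = 30.20 × 111.2 km/° = 3357 km.
At 52° latitude, spacing = 3357 × cos(52°) = 2067 km.

2070 km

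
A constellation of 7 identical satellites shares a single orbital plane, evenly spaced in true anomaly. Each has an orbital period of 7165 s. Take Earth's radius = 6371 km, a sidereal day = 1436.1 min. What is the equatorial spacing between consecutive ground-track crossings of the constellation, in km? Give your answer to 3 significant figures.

476 km

Single-satellite node shift = (7165.0/86166) × 360° = 29.94°.
With 7 satellites evenly phased, successive equator crossings are 29.94/7 = 4.276° apart.
That is 4.276 × 111.2 = 476 km at the equator.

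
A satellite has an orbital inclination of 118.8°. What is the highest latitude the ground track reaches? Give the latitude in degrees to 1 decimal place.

61.2°

Retrograde orbit: the ground track reaches ±(180° − i) = ±(180 − 118.8) = ±61.2°.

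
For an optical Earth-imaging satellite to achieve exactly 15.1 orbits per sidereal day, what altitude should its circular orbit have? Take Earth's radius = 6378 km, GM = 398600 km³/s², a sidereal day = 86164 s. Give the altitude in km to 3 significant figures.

Required period T = 86164 / 15.1 = 5706.2 s.
From T = 2π√(a³/μ): a = (μ T²/4π²)^(1/3) = (398600 × 5706.2² / 4π²)^(1/3) = 6902 km.
Altitude h = a − R = 6902 − 6378 = 524 km.

524 km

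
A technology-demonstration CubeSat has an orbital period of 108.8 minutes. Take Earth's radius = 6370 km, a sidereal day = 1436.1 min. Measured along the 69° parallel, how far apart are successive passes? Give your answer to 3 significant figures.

T = 108.8 min = 6528.0 s.
Node shift per orbit = (6528.0/86166) × 360° = 27.27°.
Equatorial spacing = 27.27 × 111.2 km/° = 3032 km.
At 69° latitude, spacing = 3032 × cos(69°) = 1087 km.

1090 km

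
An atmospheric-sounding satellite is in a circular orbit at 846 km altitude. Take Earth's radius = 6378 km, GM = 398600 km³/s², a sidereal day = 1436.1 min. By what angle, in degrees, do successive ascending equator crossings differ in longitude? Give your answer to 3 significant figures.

25.5°

Semi-major axis a = 6378 + 846 = 7224 km. Period T = 2π√(a³/μ) = 2π√(7224³/398600) = 6110.5 s = 101.84 min.
During one orbit Earth rotates (6110.5 / 86166) × 360° = 25.53°.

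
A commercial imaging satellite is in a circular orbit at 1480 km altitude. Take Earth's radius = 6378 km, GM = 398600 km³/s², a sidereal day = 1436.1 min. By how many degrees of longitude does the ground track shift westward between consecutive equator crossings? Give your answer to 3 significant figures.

29.0°

Semi-major axis a = 6378 + 1480 = 7858 km. Period T = 2π√(a³/μ) = 2π√(7858³/398600) = 6932.3 s = 115.54 min.
During one orbit Earth rotates (6932.3 / 86166) × 360° = 28.96°.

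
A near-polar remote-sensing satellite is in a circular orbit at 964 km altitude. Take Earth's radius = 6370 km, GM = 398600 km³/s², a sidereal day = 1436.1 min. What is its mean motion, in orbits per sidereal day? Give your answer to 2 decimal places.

Semi-major axis a = 6370 + 964 = 7334 km. Period T = 2π√(a³/μ) = 2π√(7334³/398600) = 6250.6 s = 104.18 min.
Orbits per sidereal day = 86166 / 6250.6 = 13.785.

13.79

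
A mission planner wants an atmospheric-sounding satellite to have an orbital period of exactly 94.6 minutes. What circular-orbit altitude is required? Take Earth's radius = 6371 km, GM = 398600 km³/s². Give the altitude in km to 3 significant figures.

506 km

T = 94.6 min = 5676.0 s.
From T = 2π√(a³/μ): a = (μ T²/4π²)^(1/3) = (398600 × 5676.0² / 4π²)^(1/3) = 6877 km.
Altitude h = a − R = 6877 − 6371 = 506 km.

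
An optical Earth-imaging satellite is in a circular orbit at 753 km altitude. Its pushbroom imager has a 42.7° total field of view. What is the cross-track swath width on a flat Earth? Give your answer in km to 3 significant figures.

589 km

Half-angle = 42.7°/2 = 21.35°.
Swath width ≈ 2h·tan(θ/2) = 2 × 753 × tan(21.35°) = 588.7 km.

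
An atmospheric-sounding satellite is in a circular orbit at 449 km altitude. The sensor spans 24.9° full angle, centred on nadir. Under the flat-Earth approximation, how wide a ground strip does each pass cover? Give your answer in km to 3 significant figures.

198 km

Half-angle = 24.9°/2 = 12.45°.
Swath width ≈ 2h·tan(θ/2) = 2 × 449 × tan(12.45°) = 198.3 km.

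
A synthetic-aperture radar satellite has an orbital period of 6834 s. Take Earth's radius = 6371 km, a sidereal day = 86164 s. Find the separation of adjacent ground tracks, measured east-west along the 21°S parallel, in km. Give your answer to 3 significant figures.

Node shift per orbit = (6834.0/86164) × 360° = 28.55°.
Equatorial spacing = 28.55 × 111.2 km/° = 3175 km.
At 21° latitude, spacing = 3175 × cos(21°) = 2964 km.

2960 km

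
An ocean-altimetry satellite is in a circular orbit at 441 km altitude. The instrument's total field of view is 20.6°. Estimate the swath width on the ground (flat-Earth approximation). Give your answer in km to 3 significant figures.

Half-angle = 20.6°/2 = 10.3°.
Swath width ≈ 2h·tan(θ/2) = 2 × 441 × tan(10.3°) = 160.3 km.

160 km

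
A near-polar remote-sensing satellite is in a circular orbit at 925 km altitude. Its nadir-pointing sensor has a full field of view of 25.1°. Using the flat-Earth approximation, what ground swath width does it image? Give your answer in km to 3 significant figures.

Half-angle = 25.1°/2 = 12.55°.
Swath width ≈ 2h·tan(θ/2) = 2 × 925 × tan(12.55°) = 411.8 km.

412 km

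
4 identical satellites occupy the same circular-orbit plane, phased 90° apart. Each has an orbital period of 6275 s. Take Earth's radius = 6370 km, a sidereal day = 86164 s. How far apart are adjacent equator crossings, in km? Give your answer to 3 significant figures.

729 km

Single-satellite node shift = (6275.0/86164) × 360° = 26.22°.
With 4 satellites evenly phased, successive equator crossings are 26.22/4 = 6.554° apart.
That is 6.554 × 111.2 = 729 km at the equator.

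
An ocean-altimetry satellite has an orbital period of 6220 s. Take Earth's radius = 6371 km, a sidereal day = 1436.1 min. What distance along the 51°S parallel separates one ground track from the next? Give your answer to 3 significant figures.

Node shift per orbit = (6220.0/86166) × 360° = 25.99°.
Equatorial spacing = 25.99 × 111.2 km/° = 2890 km.
At 51° latitude, spacing = 2890 × cos(51°) = 1819 km.

1820 km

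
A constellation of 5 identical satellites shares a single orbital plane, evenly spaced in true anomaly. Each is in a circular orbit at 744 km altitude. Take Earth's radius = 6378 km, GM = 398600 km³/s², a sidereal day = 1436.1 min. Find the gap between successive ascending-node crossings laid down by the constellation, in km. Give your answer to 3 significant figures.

556 km

Semi-major axis a = 6378 + 744 = 7122 km. Period T = 2π√(a³/μ) = 2π√(7122³/398600) = 5981.6 s = 99.69 min.
Single-satellite node shift = (5981.6/86166) × 360° = 24.99°.
With 5 satellites evenly phased, successive equator crossings are 24.99/5 = 4.998° apart.
That is 4.998 × 111.3 = 556 km at the equator.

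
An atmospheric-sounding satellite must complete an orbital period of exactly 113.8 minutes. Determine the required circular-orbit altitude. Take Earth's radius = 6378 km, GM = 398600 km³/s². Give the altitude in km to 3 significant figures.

T = 113.8 min = 6828.0 s.
From T = 2π√(a³/μ): a = (μ T²/4π²)^(1/3) = (398600 × 6828.0² / 4π²)^(1/3) = 7779 km.
Altitude h = a − R = 7779 − 6378 = 1401 km.

1400 km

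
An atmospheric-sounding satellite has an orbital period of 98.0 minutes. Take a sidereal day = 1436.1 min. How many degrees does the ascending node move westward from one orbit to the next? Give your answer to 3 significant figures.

T = 98.0 min = 5880.0 s.
During one orbit Earth rotates (5880.0 / 86166) × 360° = 24.57°.

24.6°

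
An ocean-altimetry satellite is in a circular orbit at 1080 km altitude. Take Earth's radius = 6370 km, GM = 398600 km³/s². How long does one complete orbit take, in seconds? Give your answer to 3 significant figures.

Semi-major axis a = 6370 + 1080 = 7450 km. Period T = 2π√(a³/μ) = 2π√(7450³/398600) = 6399.5 s = 106.66 min.

6400 seconds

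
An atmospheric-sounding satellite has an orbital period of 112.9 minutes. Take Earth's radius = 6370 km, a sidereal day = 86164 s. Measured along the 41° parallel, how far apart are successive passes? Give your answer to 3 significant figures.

2370 km

T = 112.9 min = 6774.0 s.
Node shift per orbit = (6774.0/86164) × 360° = 28.30°.
Equatorial spacing = 28.30 × 111.2 km/° = 3147 km.
At 41° latitude, spacing = 3147 × cos(41°) = 2375 km.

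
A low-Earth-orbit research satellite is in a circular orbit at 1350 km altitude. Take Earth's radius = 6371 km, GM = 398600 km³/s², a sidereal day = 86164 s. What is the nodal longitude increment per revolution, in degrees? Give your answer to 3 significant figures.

Semi-major axis a = 6371 + 1350 = 7721 km. Period T = 2π√(a³/μ) = 2π√(7721³/398600) = 6751.8 s = 112.53 min.
During one orbit Earth rotates (6751.8 / 86164) × 360° = 28.21°.

28.2°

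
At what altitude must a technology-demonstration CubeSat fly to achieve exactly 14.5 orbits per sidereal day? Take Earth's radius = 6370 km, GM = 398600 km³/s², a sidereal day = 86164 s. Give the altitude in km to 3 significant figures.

721 km

Required period T = 86164 / 14.5 = 5942.3 s.
From T = 2π√(a³/μ): a = (μ T²/4π²)^(1/3) = (398600 × 5942.3² / 4π²)^(1/3) = 7091 km.
Altitude h = a − R = 7091 − 6370 = 721 km.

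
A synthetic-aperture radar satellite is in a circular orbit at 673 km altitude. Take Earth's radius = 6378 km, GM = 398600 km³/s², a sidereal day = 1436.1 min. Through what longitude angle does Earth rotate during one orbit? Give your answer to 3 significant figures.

24.6°

Semi-major axis a = 6378 + 673 = 7051 km. Period T = 2π√(a³/μ) = 2π√(7051³/398600) = 5892.3 s = 98.21 min.
During one orbit Earth rotates (5892.3 / 86166) × 360° = 24.62°.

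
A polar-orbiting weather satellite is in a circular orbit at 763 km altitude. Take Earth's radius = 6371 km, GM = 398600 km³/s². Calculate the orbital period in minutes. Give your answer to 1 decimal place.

Semi-major axis a = 6371 + 763 = 7134 km. Period T = 2π√(a³/μ) = 2π√(7134³/398600) = 5996.7 s = 99.94 min.

99.9 min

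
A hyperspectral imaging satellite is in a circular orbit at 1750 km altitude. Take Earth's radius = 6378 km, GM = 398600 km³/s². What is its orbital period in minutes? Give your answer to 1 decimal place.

121.5 min

Semi-major axis a = 6378 + 1750 = 8128 km. Period T = 2π√(a³/μ) = 2π√(8128³/398600) = 7292.7 s = 121.54 min.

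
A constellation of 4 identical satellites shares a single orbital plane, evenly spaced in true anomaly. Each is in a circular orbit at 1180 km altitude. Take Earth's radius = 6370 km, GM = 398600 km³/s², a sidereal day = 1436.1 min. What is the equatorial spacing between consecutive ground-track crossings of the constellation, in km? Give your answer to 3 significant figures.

Semi-major axis a = 6370 + 1180 = 7550 km. Period T = 2π√(a³/μ) = 2π√(7550³/398600) = 6528.8 s = 108.81 min.
Single-satellite node shift = (6528.8/86166) × 360° = 27.28°.
With 4 satellites evenly phased, successive equator crossings are 27.28/4 = 6.819° apart.
That is 6.819 × 111.2 = 758 km at the equator.

758 km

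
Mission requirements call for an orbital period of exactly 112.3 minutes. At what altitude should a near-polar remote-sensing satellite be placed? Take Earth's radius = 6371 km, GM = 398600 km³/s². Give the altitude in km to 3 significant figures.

1340 km

T = 112.3 min = 6738.0 s.
From T = 2π√(a³/μ): a = (μ T²/4π²)^(1/3) = (398600 × 6738.0² / 4π²)^(1/3) = 7710 km.
Altitude h = a − R = 7710 − 6371 = 1339 km.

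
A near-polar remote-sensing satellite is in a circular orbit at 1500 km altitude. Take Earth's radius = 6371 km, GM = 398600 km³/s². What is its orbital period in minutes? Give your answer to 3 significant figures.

116 min

Semi-major axis a = 6371 + 1500 = 7871 km. Period T = 2π√(a³/μ) = 2π√(7871³/398600) = 6949.5 s = 115.83 min.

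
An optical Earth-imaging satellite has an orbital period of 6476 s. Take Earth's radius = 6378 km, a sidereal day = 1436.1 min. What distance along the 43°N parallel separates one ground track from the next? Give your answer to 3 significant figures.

2200 km

Node shift per orbit = (6476.0/86166) × 360° = 27.06°.
Equatorial spacing = 27.06 × 111.3 km/° = 3012 km.
At 43° latitude, spacing = 3012 × cos(43°) = 2203 km.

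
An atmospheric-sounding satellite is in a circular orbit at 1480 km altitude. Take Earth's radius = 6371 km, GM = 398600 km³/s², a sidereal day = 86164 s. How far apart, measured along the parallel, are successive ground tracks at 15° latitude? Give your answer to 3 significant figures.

3110 km

Semi-major axis a = 6371 + 1480 = 7851 km. Period T = 2π√(a³/μ) = 2π√(7851³/398600) = 6923.1 s = 115.38 min.
Node shift per orbit = (6923.1/86164) × 360° = 28.93°.
Equatorial spacing = 28.93 × 111.2 km/° = 3216 km.
At 15° latitude, spacing = 3216 × cos(15°) = 3107 km.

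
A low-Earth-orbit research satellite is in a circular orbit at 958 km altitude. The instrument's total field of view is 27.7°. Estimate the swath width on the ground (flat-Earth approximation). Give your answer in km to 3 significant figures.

Half-angle = 27.7°/2 = 13.85°.
Swath width ≈ 2h·tan(θ/2) = 2 × 958 × tan(13.85°) = 472.4 km.

472 km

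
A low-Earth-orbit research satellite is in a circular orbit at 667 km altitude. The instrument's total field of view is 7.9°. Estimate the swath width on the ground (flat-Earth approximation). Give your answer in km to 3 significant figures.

92.1 km

Half-angle = 7.9°/2 = 3.95°.
Swath width ≈ 2h·tan(θ/2) = 2 × 667 × tan(3.95°) = 92.1 km.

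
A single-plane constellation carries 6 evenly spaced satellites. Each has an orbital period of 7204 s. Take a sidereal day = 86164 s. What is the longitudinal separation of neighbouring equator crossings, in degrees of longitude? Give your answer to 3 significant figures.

5.02°

Single-satellite node shift = (7204.0/86164) × 360° = 30.10°.
With 6 satellites evenly phased, successive equator crossings are 30.10/6 = 5.016° apart.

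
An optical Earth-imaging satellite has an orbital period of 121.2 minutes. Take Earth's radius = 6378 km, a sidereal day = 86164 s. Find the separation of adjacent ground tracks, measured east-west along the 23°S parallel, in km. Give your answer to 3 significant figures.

3110 km

T = 121.2 min = 7272.0 s.
Node shift per orbit = (7272.0/86164) × 360° = 30.38°.
Equatorial spacing = 30.38 × 111.3 km/° = 3382 km.
At 23° latitude, spacing = 3382 × cos(23°) = 3113 km.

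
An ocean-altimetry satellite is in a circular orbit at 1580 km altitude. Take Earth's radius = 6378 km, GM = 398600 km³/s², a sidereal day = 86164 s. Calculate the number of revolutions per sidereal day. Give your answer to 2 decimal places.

Semi-major axis a = 6378 + 1580 = 7958 km. Period T = 2π√(a³/μ) = 2π√(7958³/398600) = 7065.1 s = 117.75 min.
Orbits per sidereal day = 86164 / 7065.1 = 12.196.

12.20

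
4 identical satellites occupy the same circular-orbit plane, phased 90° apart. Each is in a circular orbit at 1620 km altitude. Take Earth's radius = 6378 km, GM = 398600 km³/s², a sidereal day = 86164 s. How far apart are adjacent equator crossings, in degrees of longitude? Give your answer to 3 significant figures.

Semi-major axis a = 6378 + 1620 = 7998 km. Period T = 2π√(a³/μ) = 2π√(7998³/398600) = 7118.4 s = 118.64 min.
Single-satellite node shift = (7118.4/86164) × 360° = 29.74°.
With 4 satellites evenly phased, successive equator crossings are 29.74/4 = 7.435° apart.

7.44°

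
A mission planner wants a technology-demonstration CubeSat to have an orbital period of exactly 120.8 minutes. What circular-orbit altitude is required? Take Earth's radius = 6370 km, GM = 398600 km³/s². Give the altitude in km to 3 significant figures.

T = 120.8 min = 7248.0 s.
From T = 2π√(a³/μ): a = (μ T²/4π²)^(1/3) = (398600 × 7248.0² / 4π²)^(1/3) = 8095 km.
Altitude h = a − R = 8095 − 6370 = 1725 km.

1720 km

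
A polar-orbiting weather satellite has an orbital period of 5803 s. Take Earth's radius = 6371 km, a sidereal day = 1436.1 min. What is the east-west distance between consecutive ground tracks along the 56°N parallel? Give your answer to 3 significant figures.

1510 km

Node shift per orbit = (5803.0/86166) × 360° = 24.24°.
Equatorial spacing = 24.24 × 111.2 km/° = 2696 km.
At 56° latitude, spacing = 2696 × cos(56°) = 1508 km.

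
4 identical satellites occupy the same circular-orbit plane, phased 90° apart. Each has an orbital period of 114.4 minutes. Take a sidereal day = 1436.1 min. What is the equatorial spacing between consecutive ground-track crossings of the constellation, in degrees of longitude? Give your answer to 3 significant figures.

T = 114.4 min = 6864.0 s.
Single-satellite node shift = (6864.0/86166) × 360° = 28.68°.
With 4 satellites evenly phased, successive equator crossings are 28.68/4 = 7.169° apart.

7.17°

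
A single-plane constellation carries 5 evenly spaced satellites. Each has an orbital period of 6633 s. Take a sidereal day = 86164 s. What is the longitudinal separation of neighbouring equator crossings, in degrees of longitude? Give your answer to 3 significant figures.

5.54°

Single-satellite node shift = (6633.0/86164) × 360° = 27.71°.
With 5 satellites evenly phased, successive equator crossings are 27.71/5 = 5.543° apart.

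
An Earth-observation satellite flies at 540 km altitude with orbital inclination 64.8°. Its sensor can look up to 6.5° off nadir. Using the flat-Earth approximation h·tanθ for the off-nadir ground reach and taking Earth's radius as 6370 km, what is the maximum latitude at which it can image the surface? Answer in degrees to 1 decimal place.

65.4°

For a prograde orbit the ground track reaches latitude ±i = ±64.8°.
Sensor half-swath on the ground ≈ 540·tan(6.5°) = 62 km = 0.55° of latitude.
Maximum observable latitude ≈ 64.8 + 0.55 = 65.4°.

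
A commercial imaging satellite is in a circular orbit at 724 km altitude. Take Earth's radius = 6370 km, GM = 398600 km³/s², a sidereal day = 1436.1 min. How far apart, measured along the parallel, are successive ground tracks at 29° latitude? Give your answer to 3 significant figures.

Semi-major axis a = 6370 + 724 = 7094 km. Period T = 2π√(a³/μ) = 2π√(7094³/398600) = 5946.3 s = 99.11 min.
Node shift per orbit = (5946.3/86166) × 360° = 24.84°.
Equatorial spacing = 24.84 × 111.2 km/° = 2762 km.
At 29° latitude, spacing = 2762 × cos(29°) = 2416 km.

2420 km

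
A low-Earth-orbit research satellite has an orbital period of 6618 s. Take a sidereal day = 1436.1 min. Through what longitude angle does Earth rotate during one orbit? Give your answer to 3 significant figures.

27.6°

During one orbit Earth rotates (6618.0 / 86166) × 360° = 27.65°.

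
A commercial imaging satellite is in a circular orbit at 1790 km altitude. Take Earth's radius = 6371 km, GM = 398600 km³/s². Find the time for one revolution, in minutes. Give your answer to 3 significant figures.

Semi-major axis a = 6371 + 1790 = 8161 km. Period T = 2π√(a³/μ) = 2π√(8161³/398600) = 7337.1 s = 122.29 min.

122 min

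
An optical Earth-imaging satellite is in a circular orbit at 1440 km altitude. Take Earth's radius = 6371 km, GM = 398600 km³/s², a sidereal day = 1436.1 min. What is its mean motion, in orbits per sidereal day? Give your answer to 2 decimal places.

12.54

Semi-major axis a = 6371 + 1440 = 7811 km. Period T = 2π√(a³/μ) = 2π√(7811³/398600) = 6870.2 s = 114.50 min.
Orbits per sidereal day = 86166 / 6870.2 = 12.542.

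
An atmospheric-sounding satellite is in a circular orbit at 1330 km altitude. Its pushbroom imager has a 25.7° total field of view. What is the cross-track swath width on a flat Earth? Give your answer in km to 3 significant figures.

607 km

Half-angle = 25.7°/2 = 12.85°.
Swath width ≈ 2h·tan(θ/2) = 2 × 1330 × tan(12.85°) = 606.8 km.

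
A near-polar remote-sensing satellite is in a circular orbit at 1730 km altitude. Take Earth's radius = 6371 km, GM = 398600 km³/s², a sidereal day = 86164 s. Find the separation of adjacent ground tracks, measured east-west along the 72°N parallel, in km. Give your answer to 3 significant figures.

1040 km

Semi-major axis a = 6371 + 1730 = 8101 km. Period T = 2π√(a³/μ) = 2π√(8101³/398600) = 7256.4 s = 120.94 min.
Node shift per orbit = (7256.4/86164) × 360° = 30.32°.
Equatorial spacing = 30.32 × 111.2 km/° = 3371 km.
At 72° latitude, spacing = 3371 × cos(72°) = 1042 km.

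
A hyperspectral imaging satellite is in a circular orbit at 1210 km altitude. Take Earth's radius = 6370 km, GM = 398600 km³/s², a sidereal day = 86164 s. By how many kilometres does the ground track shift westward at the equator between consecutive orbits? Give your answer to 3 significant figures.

3050 km

Semi-major axis a = 6370 + 1210 = 7580 km. Period T = 2π√(a³/μ) = 2π√(7580³/398600) = 6567.7 s = 109.46 min.
During one orbit Earth rotates (6567.7 / 86164) × 360° = 27.44°.
At the equator that is 27.44° × (2π·6370/360) km/° = 27.44 × 111.2 = 3051 km.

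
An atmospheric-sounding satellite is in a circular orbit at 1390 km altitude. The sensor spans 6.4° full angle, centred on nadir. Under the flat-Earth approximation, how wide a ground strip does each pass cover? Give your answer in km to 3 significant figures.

155 km

Half-angle = 6.4°/2 = 3.2°.
Swath width ≈ 2h·tan(θ/2) = 2 × 1390 × tan(3.2°) = 155.4 km.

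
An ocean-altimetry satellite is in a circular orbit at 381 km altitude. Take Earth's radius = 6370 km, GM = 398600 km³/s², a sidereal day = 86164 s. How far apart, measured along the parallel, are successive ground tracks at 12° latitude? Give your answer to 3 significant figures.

Semi-major axis a = 6370 + 381 = 6751 km. Period T = 2π√(a³/μ) = 2π√(6751³/398600) = 5520.3 s = 92.01 min.
Node shift per orbit = (5520.3/86164) × 360° = 23.06°.
Equatorial spacing = 23.06 × 111.2 km/° = 2564 km.
At 12° latitude, spacing = 2564 × cos(12°) = 2508 km.

2510 km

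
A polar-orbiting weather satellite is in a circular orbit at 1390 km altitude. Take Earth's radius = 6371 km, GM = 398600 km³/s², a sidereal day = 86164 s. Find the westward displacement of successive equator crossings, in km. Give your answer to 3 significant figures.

3160 km

Semi-major axis a = 6371 + 1390 = 7761 km. Period T = 2π√(a³/μ) = 2π√(7761³/398600) = 6804.4 s = 113.41 min.
During one orbit Earth rotates (6804.4 / 86164) × 360° = 28.43°.
At the equator that is 28.43° × (2π·6371/360) km/° = 28.43 × 111.2 = 3161 km.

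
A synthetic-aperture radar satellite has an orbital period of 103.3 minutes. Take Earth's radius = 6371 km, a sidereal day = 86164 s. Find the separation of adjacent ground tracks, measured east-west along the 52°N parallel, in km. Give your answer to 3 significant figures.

1770 km

T = 103.3 min = 6198.0 s.
Node shift per orbit = (6198.0/86164) × 360° = 25.90°.
Equatorial spacing = 25.90 × 111.2 km/° = 2879 km.
At 52° latitude, spacing = 2879 × cos(52°) = 1773 km.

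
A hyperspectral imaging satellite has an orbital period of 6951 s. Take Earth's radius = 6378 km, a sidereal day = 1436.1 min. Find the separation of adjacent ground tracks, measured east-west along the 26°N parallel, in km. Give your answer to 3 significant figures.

Node shift per orbit = (6951.0/86166) × 360° = 29.04°.
Equatorial spacing = 29.04 × 111.3 km/° = 3233 km.
At 26° latitude, spacing = 3233 × cos(26°) = 2906 km.

2910 km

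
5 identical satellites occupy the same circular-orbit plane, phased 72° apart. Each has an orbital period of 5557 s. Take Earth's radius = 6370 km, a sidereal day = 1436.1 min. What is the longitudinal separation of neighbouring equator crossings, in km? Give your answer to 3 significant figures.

516 km

Single-satellite node shift = (5557.0/86166) × 360° = 23.22°.
With 5 satellites evenly phased, successive equator crossings are 23.22/5 = 4.643° apart.
That is 4.643 × 111.2 = 516 km at the equator.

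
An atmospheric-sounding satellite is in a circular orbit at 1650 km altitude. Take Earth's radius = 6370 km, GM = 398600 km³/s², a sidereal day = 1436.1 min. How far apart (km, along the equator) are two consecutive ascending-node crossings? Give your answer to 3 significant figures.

3320 km

Semi-major axis a = 6370 + 1650 = 8020 km. Period T = 2π√(a³/μ) = 2π√(8020³/398600) = 7147.8 s = 119.13 min.
During one orbit Earth rotates (7147.8 / 86166) × 360° = 29.86°.
At the equator that is 29.86° × (2π·6370/360) km/° = 29.86 × 111.2 = 3320 km.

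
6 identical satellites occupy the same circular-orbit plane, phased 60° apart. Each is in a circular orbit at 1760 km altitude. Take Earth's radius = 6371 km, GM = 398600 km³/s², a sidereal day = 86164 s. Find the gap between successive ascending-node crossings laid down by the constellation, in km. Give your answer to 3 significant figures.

Semi-major axis a = 6371 + 1760 = 8131 km. Period T = 2π√(a³/μ) = 2π√(8131³/398600) = 7296.7 s = 121.61 min.
Single-satellite node shift = (7296.7/86164) × 360° = 30.49°.
With 6 satellites evenly phased, successive equator crossings are 30.49/6 = 5.081° apart.
That is 5.081 × 111.2 = 565 km at the equator.

565 km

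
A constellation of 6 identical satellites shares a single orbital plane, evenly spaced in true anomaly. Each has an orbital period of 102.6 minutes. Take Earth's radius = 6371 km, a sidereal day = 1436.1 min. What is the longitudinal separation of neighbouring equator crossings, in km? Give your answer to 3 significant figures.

T = 102.6 min = 6156.0 s.
Single-satellite node shift = (6156.0/86166) × 360° = 25.72°.
With 6 satellites evenly phased, successive equator crossings are 25.72/6 = 4.287° apart.
That is 4.287 × 111.2 = 477 km at the equator.

477 km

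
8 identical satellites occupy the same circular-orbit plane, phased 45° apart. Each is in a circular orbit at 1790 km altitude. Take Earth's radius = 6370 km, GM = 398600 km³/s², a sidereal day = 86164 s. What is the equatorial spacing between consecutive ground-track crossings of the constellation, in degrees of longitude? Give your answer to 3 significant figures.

Semi-major axis a = 6370 + 1790 = 8160 km. Period T = 2π√(a³/μ) = 2π√(8160³/398600) = 7335.8 s = 122.26 min.
Single-satellite node shift = (7335.8/86164) × 360° = 30.65°.
With 8 satellites evenly phased, successive equator crossings are 30.65/8 = 3.831° apart.

3.83°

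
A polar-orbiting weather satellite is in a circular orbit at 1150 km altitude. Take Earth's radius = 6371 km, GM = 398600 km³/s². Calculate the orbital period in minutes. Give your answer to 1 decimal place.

108.2 min

Semi-major axis a = 6371 + 1150 = 7521 km. Period T = 2π√(a³/μ) = 2π√(7521³/398600) = 6491.2 s = 108.19 min.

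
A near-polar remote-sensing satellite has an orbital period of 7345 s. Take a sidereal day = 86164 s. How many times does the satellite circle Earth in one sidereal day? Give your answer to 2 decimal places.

Orbits per sidereal day = 86164 / 7345.0 = 11.731.

11.73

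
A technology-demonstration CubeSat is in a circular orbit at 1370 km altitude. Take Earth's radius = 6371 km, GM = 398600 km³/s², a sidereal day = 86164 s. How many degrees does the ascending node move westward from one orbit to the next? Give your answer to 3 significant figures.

28.3°

Semi-major axis a = 6371 + 1370 = 7741 km. Period T = 2π√(a³/μ) = 2π√(7741³/398600) = 6778.1 s = 112.97 min.
During one orbit Earth rotates (6778.1 / 86164) × 360° = 28.32°.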